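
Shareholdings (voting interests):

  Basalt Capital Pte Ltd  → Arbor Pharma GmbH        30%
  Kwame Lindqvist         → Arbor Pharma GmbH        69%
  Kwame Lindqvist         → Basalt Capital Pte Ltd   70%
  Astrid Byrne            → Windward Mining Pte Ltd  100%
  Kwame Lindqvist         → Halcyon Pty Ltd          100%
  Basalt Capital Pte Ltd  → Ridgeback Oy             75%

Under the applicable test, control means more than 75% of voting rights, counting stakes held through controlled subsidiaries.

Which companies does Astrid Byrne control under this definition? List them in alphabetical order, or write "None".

Windward Mining Pte Ltd

Astrid holds 100% of Windward, so Astrid controls Windward.
No other company's threshold is met.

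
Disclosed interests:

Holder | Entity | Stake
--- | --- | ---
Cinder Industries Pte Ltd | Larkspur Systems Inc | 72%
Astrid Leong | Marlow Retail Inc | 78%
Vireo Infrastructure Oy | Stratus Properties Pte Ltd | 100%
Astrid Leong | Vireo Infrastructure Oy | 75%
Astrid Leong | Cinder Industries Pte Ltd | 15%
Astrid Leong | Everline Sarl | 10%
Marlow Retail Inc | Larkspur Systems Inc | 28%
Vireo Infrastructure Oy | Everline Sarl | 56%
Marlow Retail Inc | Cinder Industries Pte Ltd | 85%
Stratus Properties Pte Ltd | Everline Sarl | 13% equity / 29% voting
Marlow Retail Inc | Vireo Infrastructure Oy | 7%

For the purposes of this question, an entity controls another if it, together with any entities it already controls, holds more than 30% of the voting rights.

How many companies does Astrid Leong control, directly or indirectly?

6

Astrid holds 78% of Marlow, so Astrid controls Marlow.
Marlow and Astrid together hold 7% + 75% = 82% of Vireo, so Astrid controls Vireo.
Astrid and Marlow together hold 15% + 85% = 100% of Cinder, so Astrid controls Cinder.
Vireo holds 100% of Stratus, so Astrid controls Stratus.
Vireo and Astrid and Stratus together hold 56% + 10% + 29% = 95% of Everline, so Astrid controls Everline.
Marlow and Cinder together hold 28% + 72% = 100% of Larkspur, so Astrid controls Larkspur.
Astrid controls 6 companies.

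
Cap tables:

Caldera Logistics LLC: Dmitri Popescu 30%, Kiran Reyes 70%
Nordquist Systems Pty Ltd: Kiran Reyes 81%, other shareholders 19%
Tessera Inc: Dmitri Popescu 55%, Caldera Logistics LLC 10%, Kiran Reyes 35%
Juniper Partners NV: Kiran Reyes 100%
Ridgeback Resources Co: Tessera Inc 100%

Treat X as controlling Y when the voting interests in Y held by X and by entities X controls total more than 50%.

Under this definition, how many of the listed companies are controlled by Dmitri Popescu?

2

Dmitri holds 55% of Tessera, so Dmitri controls Tessera.
Tessera holds 100% of Ridgeback, so Dmitri controls Ridgeback.
No other company's threshold is met.
Dmitri controls 2 companies.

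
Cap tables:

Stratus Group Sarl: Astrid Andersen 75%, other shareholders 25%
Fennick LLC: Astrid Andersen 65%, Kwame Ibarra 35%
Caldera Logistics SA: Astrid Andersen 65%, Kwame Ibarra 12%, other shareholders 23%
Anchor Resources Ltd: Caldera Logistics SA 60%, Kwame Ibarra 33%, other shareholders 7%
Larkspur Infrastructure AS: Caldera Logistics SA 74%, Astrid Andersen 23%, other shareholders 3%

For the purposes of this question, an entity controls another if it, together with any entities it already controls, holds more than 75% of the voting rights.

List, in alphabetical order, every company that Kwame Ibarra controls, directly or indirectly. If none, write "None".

None

Kwame's largest direct stake is 35% in Fennick, which does not meet the threshold.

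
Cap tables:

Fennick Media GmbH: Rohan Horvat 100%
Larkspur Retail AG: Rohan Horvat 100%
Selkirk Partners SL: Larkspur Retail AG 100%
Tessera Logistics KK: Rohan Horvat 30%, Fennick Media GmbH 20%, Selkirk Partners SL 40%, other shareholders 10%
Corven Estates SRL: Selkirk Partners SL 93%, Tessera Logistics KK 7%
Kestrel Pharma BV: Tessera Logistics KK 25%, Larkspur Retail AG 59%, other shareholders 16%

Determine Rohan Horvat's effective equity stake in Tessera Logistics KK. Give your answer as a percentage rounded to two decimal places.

Rohan reaches Tessera along 3 paths.
Direct stake: 30% = 30%.
Via Fennick: 100% × 20% = 20%.
Via Larkspur → Selkirk: 100% × 100% × 40% = 40%.
Total: 30% + 20% + 40% = 90%.
Rounded: 90.00%.

90.00%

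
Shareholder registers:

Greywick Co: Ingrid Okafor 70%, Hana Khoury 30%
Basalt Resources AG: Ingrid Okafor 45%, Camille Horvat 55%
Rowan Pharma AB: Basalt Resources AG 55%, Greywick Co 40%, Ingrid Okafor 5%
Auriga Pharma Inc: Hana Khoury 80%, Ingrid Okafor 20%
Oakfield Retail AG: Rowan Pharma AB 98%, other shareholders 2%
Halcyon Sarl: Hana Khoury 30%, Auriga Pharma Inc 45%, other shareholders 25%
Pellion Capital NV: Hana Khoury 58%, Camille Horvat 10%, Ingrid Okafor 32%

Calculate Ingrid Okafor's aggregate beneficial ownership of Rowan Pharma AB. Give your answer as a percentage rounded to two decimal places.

Ingrid reaches Rowan along 3 paths.
Via Basalt: 45% × 55% = 24.75%.
Via Greywick: 70% × 40% = 28%.
Direct stake: 5% = 5%.
Total: 24.75% + 28% + 5% = 57.75%.

57.75%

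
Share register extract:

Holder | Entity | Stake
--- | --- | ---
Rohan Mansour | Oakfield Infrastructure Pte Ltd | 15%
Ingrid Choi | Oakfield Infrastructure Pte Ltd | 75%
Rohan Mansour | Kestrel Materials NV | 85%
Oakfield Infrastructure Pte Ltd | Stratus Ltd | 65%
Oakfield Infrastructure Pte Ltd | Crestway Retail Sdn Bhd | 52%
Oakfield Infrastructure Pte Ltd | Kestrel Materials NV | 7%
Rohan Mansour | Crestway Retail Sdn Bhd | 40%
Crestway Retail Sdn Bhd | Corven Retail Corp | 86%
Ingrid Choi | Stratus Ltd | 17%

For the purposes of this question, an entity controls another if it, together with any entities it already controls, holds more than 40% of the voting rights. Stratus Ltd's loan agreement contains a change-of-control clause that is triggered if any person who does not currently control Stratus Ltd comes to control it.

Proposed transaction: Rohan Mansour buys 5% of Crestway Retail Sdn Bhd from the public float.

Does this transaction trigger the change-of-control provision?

The purchase changes only Rohan's holdings, so Rohan is the only person who could newly come to control Stratus.
Rohan holds 85% of Kestrel, so Rohan controls Kestrel.
Neither Rohan nor any entity Rohan controls holds any voting interest in Stratus.
So before the transaction, Rohan does not control Stratus.
After the purchase, Rohan's direct stake in Crestway rises to 40% + 5% = 45%.
Rohan holds 45% of Crestway, so Rohan controls Crestway.
Crestway holds 86% of Corven, so Rohan controls Corven.
After the transaction, neither Rohan nor any entity Rohan controls holds a voting interest in Stratus, so Rohan still does not control it.
No new person acquires control, so the clause is not triggered.

No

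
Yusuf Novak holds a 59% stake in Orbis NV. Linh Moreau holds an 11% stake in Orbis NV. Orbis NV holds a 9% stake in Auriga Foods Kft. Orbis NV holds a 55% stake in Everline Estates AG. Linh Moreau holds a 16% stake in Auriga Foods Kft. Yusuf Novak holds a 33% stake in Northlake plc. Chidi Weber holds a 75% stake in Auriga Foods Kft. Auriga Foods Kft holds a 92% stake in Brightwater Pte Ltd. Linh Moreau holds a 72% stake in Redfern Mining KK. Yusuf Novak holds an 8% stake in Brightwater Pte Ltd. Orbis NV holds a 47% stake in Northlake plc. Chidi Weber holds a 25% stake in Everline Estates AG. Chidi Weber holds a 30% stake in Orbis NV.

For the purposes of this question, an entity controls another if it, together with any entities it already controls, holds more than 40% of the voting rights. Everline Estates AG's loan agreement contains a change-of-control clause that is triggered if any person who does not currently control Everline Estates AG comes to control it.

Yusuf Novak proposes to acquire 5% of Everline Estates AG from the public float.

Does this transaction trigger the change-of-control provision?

The purchase changes only Yusuf's holdings, so Yusuf is the only person who could newly come to control Everline.
Yusuf holds 59% of Orbis, so Yusuf controls Orbis.
Orbis holds 55% of Everline, so Yusuf controls Everline.
So Yusuf already controls Everline before the transaction.
After the purchase, Yusuf holds 5% of Everline directly.
Yusuf controlled Everline already, so this is not a new person acquiring control; every other person's position is unchanged or reduced.
No new person acquires control, so the clause is not triggered.

No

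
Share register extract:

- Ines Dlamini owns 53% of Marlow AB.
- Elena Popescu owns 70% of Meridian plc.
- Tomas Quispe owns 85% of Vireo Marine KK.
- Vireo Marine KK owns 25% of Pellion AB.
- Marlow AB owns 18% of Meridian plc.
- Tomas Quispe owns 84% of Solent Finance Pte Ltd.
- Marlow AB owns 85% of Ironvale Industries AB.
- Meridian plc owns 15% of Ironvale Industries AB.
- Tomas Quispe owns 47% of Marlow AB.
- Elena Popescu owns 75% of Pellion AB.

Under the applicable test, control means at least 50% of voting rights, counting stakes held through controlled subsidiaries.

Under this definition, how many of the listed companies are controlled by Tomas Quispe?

2

Tomas holds 84% of Solent, so Tomas controls Solent.
Tomas holds 85% of Vireo, so Tomas controls Vireo.
No other company's threshold is met.
Tomas controls 2 companies.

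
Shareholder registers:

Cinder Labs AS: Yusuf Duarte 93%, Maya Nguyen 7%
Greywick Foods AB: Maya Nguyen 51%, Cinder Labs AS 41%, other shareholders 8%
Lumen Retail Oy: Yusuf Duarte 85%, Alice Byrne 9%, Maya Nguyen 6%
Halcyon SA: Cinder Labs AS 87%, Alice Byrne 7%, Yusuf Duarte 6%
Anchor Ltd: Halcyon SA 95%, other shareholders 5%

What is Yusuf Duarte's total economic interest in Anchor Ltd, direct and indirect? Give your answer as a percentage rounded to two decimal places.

82.56%

Yusuf reaches Anchor along 2 paths.
Via Cinder → Halcyon: 93% × 87% × 95% = 76.8645%.
Via Halcyon: 6% × 95% = 5.7%.
Total: 76.8645% + 5.7% = 82.5645%.
Rounded: 82.56%.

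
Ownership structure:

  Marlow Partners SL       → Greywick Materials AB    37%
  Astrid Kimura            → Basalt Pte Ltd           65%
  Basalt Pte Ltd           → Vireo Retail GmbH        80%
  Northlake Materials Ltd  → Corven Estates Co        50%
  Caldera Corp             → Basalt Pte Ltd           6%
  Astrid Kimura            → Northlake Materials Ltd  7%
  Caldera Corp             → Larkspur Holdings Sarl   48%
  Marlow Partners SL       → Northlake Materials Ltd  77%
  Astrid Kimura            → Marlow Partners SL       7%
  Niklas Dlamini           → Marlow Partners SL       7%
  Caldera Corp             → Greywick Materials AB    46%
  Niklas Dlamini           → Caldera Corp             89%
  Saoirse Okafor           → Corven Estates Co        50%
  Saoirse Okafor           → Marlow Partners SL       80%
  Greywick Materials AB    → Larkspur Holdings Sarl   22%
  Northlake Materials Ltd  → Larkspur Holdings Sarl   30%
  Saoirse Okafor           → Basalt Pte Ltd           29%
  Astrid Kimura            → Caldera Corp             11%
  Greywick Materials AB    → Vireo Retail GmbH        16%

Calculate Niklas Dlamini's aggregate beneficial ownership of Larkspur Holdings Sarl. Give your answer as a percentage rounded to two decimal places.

53.91%

Niklas reaches Larkspur along 4 paths.
Via Caldera → Greywick: 89% × 46% × 22% = 9.0068%.
Via Marlow → Greywick: 7% × 37% × 22% = 0.5698%.
Via Caldera: 89% × 48% = 42.72%.
Via Marlow → Northlake: 7% × 77% × 30% = 1.617%.
Total: 9.0068% + 0.5698% + 42.72% + 1.617% = 53.9136%.
Rounded: 53.91%.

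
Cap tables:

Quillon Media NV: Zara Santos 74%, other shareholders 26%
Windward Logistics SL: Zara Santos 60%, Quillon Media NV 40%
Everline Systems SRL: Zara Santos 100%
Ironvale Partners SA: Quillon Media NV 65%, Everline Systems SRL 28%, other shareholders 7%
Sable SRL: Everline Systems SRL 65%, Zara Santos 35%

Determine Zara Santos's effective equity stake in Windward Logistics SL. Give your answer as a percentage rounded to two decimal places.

Zara reaches Windward along 2 paths.
Direct stake: 60% = 60%.
Via Quillon: 74% × 40% = 29.6%.
Total: 60% + 29.6% = 89.6%.
Rounded: 89.60%.

89.60%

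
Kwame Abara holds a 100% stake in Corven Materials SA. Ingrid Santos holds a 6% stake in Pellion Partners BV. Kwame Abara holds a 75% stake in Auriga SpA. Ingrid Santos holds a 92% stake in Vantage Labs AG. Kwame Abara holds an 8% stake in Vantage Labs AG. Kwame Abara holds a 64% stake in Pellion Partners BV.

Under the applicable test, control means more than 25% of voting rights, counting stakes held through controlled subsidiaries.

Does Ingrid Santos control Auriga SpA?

No

Ingrid holds 92% of Vantage, so Ingrid controls Vantage.
Neither Ingrid nor any entity Ingrid controls holds any voting interest in Auriga.
So Ingrid does not control Auriga.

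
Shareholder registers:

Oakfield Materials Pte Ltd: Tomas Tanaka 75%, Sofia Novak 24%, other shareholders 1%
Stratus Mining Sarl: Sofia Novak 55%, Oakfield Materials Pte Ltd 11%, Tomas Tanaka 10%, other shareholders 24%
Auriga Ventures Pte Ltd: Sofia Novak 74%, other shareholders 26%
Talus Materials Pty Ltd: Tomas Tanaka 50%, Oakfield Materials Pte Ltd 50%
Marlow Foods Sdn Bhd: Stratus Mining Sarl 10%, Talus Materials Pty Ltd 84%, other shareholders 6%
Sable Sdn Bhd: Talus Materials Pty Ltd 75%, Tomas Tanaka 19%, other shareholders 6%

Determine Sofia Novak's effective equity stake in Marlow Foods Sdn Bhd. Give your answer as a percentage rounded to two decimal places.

Sofia reaches Marlow along 3 paths.
Via Stratus: 55% × 10% = 5.5%.
Via Oakfield → Stratus: 24% × 11% × 10% = 0.264%.
Via Oakfield → Talus: 24% × 50% × 84% = 10.08%.
Total: 5.5% + 0.264% + 10.08% = 15.844%.
Rounded: 15.84%.

15.84%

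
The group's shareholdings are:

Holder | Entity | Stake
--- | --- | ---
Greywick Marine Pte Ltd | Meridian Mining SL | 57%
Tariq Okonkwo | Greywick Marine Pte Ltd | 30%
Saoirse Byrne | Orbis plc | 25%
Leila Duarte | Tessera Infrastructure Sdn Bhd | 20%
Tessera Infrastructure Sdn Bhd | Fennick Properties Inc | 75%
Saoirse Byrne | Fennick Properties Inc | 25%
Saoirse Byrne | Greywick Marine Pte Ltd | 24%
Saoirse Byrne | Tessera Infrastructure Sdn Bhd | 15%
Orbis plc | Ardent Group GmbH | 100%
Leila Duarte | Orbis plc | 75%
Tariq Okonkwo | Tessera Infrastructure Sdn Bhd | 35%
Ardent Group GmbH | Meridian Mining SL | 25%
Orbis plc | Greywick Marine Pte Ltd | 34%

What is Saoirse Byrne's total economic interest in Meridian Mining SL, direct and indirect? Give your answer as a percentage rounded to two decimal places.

24.78%

Saoirse reaches Meridian along 3 paths.
Via Orbis → Ardent: 25% × 100% × 25% = 6.25%.
Via Orbis → Greywick: 25% × 34% × 57% = 4.845%.
Via Greywick: 24% × 57% = 13.68%.
Total: 6.25% + 4.845% + 13.68% = 24.775%.
Rounded: 24.78%.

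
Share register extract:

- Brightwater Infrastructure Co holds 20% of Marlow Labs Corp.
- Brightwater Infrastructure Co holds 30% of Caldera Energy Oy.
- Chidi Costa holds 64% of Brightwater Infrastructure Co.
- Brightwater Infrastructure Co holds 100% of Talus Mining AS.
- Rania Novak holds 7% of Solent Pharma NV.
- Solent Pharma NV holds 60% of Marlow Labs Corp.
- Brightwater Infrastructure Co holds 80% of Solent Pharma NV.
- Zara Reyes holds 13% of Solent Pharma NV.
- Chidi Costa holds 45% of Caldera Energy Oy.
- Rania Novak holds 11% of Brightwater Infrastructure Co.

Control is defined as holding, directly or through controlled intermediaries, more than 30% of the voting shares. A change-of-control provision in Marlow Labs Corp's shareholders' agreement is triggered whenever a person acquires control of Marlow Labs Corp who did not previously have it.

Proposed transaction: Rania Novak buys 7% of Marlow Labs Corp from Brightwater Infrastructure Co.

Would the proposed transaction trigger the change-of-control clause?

The purchase adds only to Rania's holdings (Brightwater's stake shrinks), so Rania is the only person who could newly come to control Marlow.
Rania's largest direct stake is 11% in Brightwater, which does not meet the threshold, so Rania controls no company.
Neither Rania nor any entity Rania controls holds any voting interest in Marlow.
So before the transaction, Rania does not control Marlow.
After the purchase, Rania holds 7% of Marlow directly, and Brightwater's stake falls to 13%.
After the transaction, Rania's side holds 7% of Marlow, not > 30%, so Rania still does not control Marlow.
No new person acquires control, so the clause is not triggered.

No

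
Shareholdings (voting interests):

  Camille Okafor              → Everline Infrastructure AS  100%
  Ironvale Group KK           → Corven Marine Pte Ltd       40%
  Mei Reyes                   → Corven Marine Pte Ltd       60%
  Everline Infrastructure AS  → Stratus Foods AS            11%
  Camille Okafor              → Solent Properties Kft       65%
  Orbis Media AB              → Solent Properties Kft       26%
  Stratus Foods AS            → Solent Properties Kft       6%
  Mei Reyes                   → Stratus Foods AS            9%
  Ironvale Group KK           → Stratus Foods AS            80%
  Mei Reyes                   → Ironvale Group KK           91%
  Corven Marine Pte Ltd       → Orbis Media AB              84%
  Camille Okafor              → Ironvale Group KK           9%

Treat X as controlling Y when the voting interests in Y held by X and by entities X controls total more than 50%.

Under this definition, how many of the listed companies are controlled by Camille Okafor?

2

Camille holds 100% of Everline, so Camille controls Everline.
Camille holds 65% of Solent, so Camille controls Solent.
No other company's threshold is met.
Camille controls 2 companies.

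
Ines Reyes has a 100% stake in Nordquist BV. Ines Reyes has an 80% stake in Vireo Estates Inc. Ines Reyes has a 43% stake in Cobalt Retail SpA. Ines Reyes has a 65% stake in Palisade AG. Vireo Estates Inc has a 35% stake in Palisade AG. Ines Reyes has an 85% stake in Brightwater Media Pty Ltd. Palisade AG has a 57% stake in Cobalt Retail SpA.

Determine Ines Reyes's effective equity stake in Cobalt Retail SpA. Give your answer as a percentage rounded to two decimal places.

Ines reaches Cobalt along 3 paths.
Direct stake: 43% = 43%.
Via Palisade: 65% × 57% = 37.05%.
Via Vireo → Palisade: 80% × 35% × 57% = 15.96%.
Total: 43% + 37.05% + 15.96% = 96.01%.

96.01%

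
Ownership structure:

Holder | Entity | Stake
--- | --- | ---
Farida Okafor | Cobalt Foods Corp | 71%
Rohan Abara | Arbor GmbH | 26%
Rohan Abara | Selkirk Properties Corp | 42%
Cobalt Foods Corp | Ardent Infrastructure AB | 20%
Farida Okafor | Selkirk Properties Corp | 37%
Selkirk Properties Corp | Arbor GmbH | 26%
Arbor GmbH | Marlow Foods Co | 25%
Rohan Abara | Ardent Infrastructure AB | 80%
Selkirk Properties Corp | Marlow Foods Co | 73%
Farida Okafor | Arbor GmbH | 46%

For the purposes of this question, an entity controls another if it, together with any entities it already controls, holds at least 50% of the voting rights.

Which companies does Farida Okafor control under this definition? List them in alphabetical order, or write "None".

Cobalt Foods Corp

Farida holds 71% of Cobalt, so Farida controls Cobalt.
No other company's threshold is met.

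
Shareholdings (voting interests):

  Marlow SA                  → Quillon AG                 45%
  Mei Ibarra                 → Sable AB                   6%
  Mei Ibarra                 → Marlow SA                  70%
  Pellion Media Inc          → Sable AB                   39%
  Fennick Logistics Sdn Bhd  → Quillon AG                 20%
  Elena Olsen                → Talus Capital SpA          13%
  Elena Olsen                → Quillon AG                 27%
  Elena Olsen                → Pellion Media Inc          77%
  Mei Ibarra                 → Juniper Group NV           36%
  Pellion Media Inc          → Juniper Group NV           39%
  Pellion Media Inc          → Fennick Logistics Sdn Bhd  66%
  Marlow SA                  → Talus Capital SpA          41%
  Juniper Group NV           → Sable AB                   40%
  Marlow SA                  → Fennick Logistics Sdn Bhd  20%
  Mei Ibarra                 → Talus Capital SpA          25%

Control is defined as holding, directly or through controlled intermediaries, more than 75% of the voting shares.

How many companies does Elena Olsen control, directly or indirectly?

Elena holds 77% of Pellion, so Elena controls Pellion.
No other company's threshold is met.
Elena controls 1 company.

1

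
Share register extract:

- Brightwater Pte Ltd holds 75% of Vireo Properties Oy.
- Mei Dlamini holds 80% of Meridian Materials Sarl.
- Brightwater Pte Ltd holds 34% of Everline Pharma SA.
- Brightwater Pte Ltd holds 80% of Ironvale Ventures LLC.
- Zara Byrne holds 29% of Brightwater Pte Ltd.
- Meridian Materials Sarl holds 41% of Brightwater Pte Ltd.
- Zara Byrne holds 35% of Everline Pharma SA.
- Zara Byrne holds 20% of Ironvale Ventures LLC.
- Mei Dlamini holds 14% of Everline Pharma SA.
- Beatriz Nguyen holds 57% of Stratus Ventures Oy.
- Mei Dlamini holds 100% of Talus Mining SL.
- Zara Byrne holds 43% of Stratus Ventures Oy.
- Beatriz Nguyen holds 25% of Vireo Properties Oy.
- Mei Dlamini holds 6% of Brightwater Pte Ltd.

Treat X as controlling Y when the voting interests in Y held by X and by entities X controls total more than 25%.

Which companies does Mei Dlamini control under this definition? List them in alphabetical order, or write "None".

Mei holds 80% of Meridian, so Mei controls Meridian.
Meridian and Mei together hold 41% + 6% = 47% of Brightwater, so Mei controls Brightwater.
Brightwater holds 80% of Ironvale, so Mei controls Ironvale.
Brightwater and Mei together hold 34% + 14% = 48% of Everline, so Mei controls Everline.
Brightwater holds 75% of Vireo, so Mei controls Vireo.
Mei holds 100% of Talus, so Mei controls Talus.
No other company's threshold is met.

Brightwater Pte Ltd, Everline Pharma SA, Ironvale Ventures LLC, Meridian Materials Sarl, Talus Mining SL, Vireo Properties Oy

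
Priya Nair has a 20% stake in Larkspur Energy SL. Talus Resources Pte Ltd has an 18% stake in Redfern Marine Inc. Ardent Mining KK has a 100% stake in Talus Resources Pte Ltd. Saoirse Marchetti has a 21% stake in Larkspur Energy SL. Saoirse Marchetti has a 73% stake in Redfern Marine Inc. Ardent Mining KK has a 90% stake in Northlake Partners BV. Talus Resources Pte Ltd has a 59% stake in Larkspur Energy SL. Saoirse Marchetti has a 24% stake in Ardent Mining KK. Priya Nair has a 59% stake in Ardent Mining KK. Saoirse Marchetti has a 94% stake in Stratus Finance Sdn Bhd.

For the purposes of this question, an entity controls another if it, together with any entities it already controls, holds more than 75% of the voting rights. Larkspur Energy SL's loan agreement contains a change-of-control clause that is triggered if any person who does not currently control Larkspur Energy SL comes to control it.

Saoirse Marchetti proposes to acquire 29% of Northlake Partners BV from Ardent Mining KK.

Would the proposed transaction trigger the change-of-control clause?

No

The purchase adds only to Saoirse's holdings (Ardent's stake shrinks), so Saoirse is the only person who could newly come to control Larkspur.
Saoirse holds 94% of Stratus, so Saoirse controls Stratus.
In Larkspur, Saoirse's side holds only 21%, not > 75%.
So before the transaction, Saoirse does not control Larkspur.
After the purchase, Saoirse holds 29% of Northlake directly, and Ardent's stake falls to 61%.
Saoirse's side now holds 29% of Northlake, not > 75%, so Saoirse still does not control Northlake.
After the transaction, Saoirse's side holds 21% of Larkspur, not > 75%, so Saoirse still does not control Larkspur.
No new person acquires control, so the clause is not triggered.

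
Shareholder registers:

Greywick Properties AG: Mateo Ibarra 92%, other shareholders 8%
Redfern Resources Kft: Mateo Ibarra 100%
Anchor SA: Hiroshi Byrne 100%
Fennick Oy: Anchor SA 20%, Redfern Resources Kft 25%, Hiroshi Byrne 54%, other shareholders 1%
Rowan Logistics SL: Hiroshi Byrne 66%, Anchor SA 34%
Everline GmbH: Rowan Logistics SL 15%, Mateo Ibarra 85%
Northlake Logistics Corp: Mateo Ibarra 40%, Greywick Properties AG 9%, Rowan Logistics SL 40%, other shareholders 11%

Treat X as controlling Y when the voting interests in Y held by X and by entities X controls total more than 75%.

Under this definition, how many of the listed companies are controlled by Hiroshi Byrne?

2

Hiroshi holds 100% of Anchor, so Hiroshi controls Anchor.
Hiroshi and Anchor together hold 66% + 34% = 100% of Rowan, so Hiroshi controls Rowan.
No other company's threshold is met.
Hiroshi controls 2 companies.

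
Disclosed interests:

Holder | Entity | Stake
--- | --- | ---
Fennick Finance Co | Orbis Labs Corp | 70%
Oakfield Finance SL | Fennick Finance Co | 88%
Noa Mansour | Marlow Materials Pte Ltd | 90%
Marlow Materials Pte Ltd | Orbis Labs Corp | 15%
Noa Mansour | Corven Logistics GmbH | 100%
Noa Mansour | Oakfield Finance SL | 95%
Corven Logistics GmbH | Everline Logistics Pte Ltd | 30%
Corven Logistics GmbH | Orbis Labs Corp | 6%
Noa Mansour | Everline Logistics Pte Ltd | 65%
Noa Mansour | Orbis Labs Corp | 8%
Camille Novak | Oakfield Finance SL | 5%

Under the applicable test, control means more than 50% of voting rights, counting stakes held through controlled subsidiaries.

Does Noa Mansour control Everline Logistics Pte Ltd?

Noa holds 100% of Corven, so Noa controls Corven.
Corven and Noa together hold 30% + 65% = 95% of Everline, so Noa controls Everline.

Yes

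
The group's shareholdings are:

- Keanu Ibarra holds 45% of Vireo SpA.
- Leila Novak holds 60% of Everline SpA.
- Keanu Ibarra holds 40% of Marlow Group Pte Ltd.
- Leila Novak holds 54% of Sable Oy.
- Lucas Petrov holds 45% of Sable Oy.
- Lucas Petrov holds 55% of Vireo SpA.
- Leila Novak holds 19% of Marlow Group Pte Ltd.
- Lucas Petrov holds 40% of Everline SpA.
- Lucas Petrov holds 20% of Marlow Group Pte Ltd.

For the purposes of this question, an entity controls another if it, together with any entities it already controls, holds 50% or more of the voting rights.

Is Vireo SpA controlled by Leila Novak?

No

Leila holds 54% of Sable, so Leila controls Sable.
Leila holds 60% of Everline, so Leila controls Everline.
Neither Leila nor any entity Leila controls holds any voting interest in Vireo.
So Leila does not control Vireo.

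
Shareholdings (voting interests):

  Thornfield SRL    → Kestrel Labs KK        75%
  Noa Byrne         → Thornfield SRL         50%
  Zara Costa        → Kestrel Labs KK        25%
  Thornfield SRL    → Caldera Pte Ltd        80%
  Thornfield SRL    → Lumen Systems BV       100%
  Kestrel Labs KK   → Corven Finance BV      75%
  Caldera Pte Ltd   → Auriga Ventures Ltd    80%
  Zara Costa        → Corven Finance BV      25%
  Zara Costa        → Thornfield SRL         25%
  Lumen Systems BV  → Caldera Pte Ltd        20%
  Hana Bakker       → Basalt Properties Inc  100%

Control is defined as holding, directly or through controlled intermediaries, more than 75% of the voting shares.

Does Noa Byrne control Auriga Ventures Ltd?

Noa's largest direct stake is 50% in Thornfield, which does not meet the threshold, so Noa controls no company.
Neither Noa nor any entity Noa controls holds any voting interest in Auriga.
So Noa does not control Auriga.

No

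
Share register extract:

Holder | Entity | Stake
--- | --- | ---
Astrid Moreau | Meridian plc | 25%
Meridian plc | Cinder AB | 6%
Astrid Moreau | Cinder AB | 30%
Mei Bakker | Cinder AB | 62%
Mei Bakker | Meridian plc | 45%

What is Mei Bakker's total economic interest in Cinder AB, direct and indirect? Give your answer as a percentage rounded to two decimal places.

64.70%

Mei reaches Cinder along 2 paths.
Direct stake: 62% = 62%.
Via Meridian: 45% × 6% = 2.7%.
Total: 62% + 2.7% = 64.7%.
Rounded: 64.70%.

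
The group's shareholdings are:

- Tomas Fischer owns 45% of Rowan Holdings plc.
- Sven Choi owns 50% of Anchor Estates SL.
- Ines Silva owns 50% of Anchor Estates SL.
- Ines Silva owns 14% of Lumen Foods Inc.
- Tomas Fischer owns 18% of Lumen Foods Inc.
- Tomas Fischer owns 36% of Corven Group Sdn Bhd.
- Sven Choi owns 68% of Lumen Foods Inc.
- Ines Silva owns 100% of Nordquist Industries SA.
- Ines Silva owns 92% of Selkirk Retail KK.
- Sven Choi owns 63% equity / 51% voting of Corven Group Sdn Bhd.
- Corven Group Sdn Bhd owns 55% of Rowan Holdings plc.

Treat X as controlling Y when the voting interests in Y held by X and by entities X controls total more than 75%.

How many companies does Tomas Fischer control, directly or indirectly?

0

Tomas's largest direct stake is 45% in Rowan, which does not meet the threshold.
Tomas controls 0 companies.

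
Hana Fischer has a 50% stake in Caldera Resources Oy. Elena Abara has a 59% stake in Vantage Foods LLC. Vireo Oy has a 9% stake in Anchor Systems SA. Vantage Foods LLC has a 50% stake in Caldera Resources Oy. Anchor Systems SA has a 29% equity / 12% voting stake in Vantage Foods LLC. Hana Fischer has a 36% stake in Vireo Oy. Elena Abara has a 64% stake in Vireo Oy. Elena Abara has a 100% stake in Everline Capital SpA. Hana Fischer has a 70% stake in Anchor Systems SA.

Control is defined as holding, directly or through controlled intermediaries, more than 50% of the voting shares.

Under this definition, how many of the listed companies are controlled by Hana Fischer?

1

Hana holds 70% of Anchor, so Hana controls Anchor.
No other company's threshold is met.
Hana controls 1 company.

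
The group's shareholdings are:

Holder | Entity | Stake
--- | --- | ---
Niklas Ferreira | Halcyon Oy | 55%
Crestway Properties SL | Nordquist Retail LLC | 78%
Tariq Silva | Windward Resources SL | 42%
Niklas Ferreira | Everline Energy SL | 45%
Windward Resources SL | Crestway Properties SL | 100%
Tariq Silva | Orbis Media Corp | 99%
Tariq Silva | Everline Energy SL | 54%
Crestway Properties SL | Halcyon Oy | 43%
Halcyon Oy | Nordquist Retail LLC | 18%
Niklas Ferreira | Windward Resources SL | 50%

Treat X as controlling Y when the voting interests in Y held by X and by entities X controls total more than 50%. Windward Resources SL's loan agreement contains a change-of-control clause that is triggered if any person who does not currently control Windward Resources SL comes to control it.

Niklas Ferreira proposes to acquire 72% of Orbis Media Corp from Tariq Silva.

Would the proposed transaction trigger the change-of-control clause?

The purchase adds only to Niklas's holdings (Tariq's stake shrinks), so Niklas is the only person who could newly come to control Windward.
Niklas holds 55% of Halcyon, so Niklas controls Halcyon.
In Windward, Niklas's side holds only 50%, not > 50%.
So before the transaction, Niklas does not control Windward.
After the purchase, Niklas holds 72% of Orbis directly, and Tariq's stake falls to 27%.
Niklas holds 72% of Orbis, so Niklas controls Orbis.
After the transaction, Niklas's side holds 50% of Windward, not > 50%, so Niklas still does not control Windward.
No new person acquires control, so the clause is not triggered.

No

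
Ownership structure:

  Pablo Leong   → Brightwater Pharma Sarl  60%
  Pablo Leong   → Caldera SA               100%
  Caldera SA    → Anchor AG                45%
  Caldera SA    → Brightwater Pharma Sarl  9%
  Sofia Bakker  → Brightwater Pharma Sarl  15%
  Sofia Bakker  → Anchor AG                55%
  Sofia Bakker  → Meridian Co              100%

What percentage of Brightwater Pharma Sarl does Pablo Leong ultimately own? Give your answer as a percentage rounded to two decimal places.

Pablo reaches Brightwater along 2 paths.
Direct stake: 60% = 60%.
Via Caldera: 100% × 9% = 9%.
Total: 60% + 9% = 69%.
Rounded: 69.00%.

69.00%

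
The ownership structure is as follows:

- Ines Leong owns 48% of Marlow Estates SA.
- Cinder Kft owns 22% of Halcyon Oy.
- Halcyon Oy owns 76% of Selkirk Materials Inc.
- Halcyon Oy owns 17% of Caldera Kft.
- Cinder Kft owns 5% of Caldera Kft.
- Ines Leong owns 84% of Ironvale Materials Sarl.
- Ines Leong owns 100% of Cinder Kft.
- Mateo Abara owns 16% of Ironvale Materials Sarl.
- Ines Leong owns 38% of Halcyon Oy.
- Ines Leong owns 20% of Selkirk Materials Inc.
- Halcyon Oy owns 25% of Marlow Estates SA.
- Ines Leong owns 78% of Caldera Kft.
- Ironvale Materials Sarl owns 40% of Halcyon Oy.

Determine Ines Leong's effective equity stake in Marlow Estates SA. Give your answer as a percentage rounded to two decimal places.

71.40%

Ines reaches Marlow along 4 paths.
Direct stake: 48% = 48%.
Via Cinder → Halcyon: 100% × 22% × 25% = 5.5%.
Via Halcyon: 38% × 25% = 9.5%.
Via Ironvale → Halcyon: 84% × 40% × 25% = 8.4%.
Total: 48% + 5.5% + 9.5% + 8.4% = 71.4%.
Rounded: 71.40%.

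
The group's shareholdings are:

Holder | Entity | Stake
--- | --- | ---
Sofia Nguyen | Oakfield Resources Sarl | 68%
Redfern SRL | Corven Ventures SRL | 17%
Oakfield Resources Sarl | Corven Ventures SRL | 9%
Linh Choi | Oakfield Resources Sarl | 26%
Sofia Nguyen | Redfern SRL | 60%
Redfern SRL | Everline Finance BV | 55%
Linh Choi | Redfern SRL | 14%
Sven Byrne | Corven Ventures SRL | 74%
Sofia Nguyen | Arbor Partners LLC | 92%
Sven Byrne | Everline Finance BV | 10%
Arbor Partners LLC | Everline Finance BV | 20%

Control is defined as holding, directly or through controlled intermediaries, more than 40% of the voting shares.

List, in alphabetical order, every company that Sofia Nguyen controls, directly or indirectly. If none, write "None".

Arbor Partners LLC, Everline Finance BV, Oakfield Resources Sarl, Redfern SRL

Sofia holds 60% of Redfern, so Sofia controls Redfern.
Sofia holds 92% of Arbor, so Sofia controls Arbor.
Arbor and Redfern together hold 20% + 55% = 75% of Everline, so Sofia controls Everline.
Sofia holds 68% of Oakfield, so Sofia controls Oakfield.
No other company's threshold is met.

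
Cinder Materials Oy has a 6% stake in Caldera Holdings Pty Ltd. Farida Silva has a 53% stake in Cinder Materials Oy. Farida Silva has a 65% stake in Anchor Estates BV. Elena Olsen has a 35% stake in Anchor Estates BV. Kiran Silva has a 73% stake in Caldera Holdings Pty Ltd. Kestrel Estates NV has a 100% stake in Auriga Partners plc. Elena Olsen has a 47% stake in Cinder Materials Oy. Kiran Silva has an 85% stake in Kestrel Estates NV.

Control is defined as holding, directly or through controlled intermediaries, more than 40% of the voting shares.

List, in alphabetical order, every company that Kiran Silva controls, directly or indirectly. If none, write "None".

Auriga Partners plc, Caldera Holdings Pty Ltd, Kestrel Estates NV

Kiran holds 85% of Kestrel, so Kiran controls Kestrel.
Kiran holds 73% of Caldera, so Kiran controls Caldera.
Kestrel holds 100% of Auriga, so Kiran controls Auriga.
No other company's threshold is met.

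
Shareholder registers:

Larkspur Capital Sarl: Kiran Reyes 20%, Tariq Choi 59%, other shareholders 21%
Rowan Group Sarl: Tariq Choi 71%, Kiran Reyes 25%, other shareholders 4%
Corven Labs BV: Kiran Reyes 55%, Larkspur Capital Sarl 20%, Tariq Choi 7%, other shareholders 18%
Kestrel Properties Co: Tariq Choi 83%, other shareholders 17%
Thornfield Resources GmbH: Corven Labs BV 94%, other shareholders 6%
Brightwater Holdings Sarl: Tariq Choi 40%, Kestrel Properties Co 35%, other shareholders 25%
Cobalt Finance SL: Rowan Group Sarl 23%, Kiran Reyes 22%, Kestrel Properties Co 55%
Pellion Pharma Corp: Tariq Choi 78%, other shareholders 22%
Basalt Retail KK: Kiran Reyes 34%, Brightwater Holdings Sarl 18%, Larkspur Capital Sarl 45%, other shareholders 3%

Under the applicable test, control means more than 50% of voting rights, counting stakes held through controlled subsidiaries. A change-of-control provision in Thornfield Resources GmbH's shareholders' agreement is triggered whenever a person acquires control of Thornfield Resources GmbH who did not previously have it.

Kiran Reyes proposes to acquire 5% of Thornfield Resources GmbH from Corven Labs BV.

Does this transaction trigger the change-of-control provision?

The purchase adds only to Kiran's holdings (Corven's stake shrinks), so Kiran is the only person who could newly come to control Thornfield.
Kiran holds 55% of Corven, so Kiran controls Corven.
Corven holds 94% of Thornfield, so Kiran controls Thornfield.
So Kiran already controls Thornfield before the transaction.
After the purchase, Kiran holds 5% of Thornfield directly, and Corven's stake falls to 89%.
Kiran controlled Thornfield already, so this is not a new person acquiring control; every other person's position is unchanged or reduced.
No new person acquires control, so the clause is not triggered.

No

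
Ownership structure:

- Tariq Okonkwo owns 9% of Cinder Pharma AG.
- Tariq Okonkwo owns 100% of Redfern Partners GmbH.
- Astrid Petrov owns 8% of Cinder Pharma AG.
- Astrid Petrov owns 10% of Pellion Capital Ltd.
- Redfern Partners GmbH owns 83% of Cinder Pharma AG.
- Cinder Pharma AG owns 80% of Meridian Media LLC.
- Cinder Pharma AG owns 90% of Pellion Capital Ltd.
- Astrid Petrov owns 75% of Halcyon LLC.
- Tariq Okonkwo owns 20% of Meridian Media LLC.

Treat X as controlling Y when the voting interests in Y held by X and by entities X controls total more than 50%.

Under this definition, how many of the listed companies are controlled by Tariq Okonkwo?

Tariq holds 100% of Redfern, so Tariq controls Redfern.
Redfern and Tariq together hold 83% + 9% = 92% of Cinder, so Tariq controls Cinder.
Cinder and Tariq together hold 80% + 20% = 100% of Meridian, so Tariq controls Meridian.
Cinder holds 90% of Pellion, so Tariq controls Pellion.
No other company's threshold is met.
Tariq controls 4 companies.

4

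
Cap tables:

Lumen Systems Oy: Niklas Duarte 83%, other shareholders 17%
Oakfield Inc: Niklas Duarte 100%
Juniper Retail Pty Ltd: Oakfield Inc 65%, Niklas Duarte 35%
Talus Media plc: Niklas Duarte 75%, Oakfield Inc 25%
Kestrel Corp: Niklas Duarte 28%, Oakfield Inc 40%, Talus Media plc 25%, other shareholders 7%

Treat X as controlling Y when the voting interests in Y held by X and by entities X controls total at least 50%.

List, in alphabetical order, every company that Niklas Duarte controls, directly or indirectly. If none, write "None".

Juniper Retail Pty Ltd, Kestrel Corp, Lumen Systems Oy, Oakfield Inc, Talus Media plc

Niklas holds 83% of Lumen, so Niklas controls Lumen.
Niklas holds 100% of Oakfield, so Niklas controls Oakfield.
Oakfield and Niklas together hold 65% + 35% = 100% of Juniper, so Niklas controls Juniper.
Niklas and Oakfield together hold 75% + 25% = 100% of Talus, so Niklas controls Talus.
Niklas and Oakfield and Talus together hold 28% + 40% + 25% = 93% of Kestrel, so Niklas controls Kestrel.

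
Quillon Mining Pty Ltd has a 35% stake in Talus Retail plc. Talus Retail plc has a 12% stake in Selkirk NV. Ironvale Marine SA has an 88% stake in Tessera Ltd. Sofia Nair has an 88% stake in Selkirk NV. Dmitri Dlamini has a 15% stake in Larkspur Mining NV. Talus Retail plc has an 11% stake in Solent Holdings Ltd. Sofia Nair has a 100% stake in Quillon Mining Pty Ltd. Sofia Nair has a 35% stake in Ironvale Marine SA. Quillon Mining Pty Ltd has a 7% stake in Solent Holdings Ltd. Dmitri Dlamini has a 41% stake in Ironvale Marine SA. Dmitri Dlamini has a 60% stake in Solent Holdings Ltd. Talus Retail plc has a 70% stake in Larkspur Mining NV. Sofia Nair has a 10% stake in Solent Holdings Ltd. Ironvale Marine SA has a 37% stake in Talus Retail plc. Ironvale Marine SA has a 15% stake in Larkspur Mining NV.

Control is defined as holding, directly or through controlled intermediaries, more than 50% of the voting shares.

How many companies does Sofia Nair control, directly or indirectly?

2

Sofia holds 100% of Quillon, so Sofia controls Quillon.
Sofia holds 88% of Selkirk, so Sofia controls Selkirk.
No other company's threshold is met.
Sofia controls 2 companies.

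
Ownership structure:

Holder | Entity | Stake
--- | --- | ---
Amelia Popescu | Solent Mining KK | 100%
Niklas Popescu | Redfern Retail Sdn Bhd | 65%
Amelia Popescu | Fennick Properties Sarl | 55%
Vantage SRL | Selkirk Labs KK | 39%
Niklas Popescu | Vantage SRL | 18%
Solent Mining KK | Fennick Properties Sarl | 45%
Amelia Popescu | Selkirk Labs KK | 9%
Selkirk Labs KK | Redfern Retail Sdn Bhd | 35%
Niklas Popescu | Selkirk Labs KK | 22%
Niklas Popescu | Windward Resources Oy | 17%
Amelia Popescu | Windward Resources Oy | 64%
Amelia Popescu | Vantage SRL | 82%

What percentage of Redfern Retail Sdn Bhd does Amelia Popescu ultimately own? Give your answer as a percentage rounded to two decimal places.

14.34%

Amelia reaches Redfern along 2 paths.
Via Vantage → Selkirk: 82% × 39% × 35% = 11.193%.
Via Selkirk: 9% × 35% = 3.15%.
Total: 11.193% + 3.15% = 14.343%.
Rounded: 14.34%.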